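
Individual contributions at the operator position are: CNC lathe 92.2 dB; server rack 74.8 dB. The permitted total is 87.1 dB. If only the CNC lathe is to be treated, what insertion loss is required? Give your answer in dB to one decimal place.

Everything except the CNC lathe sums to 10^(74.8/10) = 3.020e+07 in linear terms, 74.80 dB.
To meet 87.1 dB overall, the treated CNC lathe may contribute at most 10^(87.1/10) − 3.020e+07 = 4.827e+08, i.e. 86.84 dB.
Required insertion loss = 92.2 − 86.84 = 5.36 dB.

5.4 dB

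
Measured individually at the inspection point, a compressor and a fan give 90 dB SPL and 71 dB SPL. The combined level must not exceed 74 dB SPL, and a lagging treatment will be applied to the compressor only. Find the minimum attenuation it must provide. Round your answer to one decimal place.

Everything except the compressor sums to 10^(71/10) = 1.259e+07 in linear terms, 71.00 dB SPL.
The limit corresponds to 10^(74/10) = 2.512e+07; subtracting the fixed part leaves 1.253e+07 for the compressor, i.e. 70.98 dB SPL.
Required insertion loss = 90 − 70.98 = 19.02 dB.

19.0 dB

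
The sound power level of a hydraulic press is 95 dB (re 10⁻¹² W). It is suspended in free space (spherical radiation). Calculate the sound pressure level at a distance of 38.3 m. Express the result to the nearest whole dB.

52 dB

Free-field spherical radiation: L_p = L_w − 10·log₁₀(4π·r²), r = 38.3 m.
4π·r² = 1.843e+04 m², 10·log₁₀ of that is 42.656 dB.
L_p = 95 − 42.656 = 52.34 dB.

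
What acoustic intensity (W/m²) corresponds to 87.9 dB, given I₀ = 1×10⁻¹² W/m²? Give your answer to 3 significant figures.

0.000617 W/m²

L = 10·log₁₀(I/I₀) ⇒ I = I₀·10^(L/10) = 10⁻¹² × 10^8.79.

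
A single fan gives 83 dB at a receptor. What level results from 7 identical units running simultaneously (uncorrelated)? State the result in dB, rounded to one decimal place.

L_total = L₁ + 10·log₁₀ N for N identical incoherent sources.
L_total = 83 + 10·log₁₀(7) = 83 + 8.451 = 91.45 dB.

91.5 dB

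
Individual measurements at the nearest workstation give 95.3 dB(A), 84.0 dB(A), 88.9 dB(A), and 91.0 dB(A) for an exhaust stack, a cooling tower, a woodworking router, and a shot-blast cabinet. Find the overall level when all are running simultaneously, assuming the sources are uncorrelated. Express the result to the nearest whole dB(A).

Incoherent sources combine by intensity addition: L_total = 10·log₁₀(Σ 10^(L_i/10)).
Σ 10^(L/10) = 10^(95.3/10) + 10^(84.0/10) + 10^(88.9/10) + 10^(91.0/10) = 5.675e+09.
L_total = 10·log₁₀(5.675e+09) = 97.54 dB(A).

98 dB(A)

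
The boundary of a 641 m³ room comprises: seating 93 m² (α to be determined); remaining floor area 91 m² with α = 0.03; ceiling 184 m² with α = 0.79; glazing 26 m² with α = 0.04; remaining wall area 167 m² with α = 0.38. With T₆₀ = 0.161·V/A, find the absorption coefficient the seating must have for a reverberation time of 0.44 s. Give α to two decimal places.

Required total absorption A = 0.161·641/0.44 = 234.55 m².
Absorption from the other surfaces = 91·0.03 + 184·0.79 + 26·0.04 + 167·0.38 = 212.59 m², so the seating must supply 21.96 m² over 93 m².
α = 21.96/93 = 0.236.

0.24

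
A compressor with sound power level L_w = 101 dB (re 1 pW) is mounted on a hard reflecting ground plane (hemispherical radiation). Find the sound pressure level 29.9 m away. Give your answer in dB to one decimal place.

The power spreads over a hemisphere of area 2π·r², so L_p = L_w − 10·log₁₀(2π·r²).
2π·r² = 5617 m², 10·log₁₀ of that is 37.495 dB.
L_p = 101 − 37.495 = 63.50 dB.

63.5 dB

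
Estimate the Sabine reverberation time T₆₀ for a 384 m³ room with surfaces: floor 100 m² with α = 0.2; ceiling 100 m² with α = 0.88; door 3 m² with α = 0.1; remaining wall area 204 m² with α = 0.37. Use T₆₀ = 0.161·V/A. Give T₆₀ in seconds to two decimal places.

0.34 s

A = Σ Sᵢαᵢ = 100·0.2 + 100·0.88 + 3·0.1 + 204·0.37 = 183.78 m².
T₆₀ = 0.161 × 384 / 183.78 = 0.336 s.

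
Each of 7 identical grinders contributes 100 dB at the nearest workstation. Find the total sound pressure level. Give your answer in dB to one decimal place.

N identical incoherent sources raise the level by 10·log₁₀ N.
L_total = 100 + 10·log₁₀(7) = 100 + 8.451 = 108.45 dB.

108.5 dB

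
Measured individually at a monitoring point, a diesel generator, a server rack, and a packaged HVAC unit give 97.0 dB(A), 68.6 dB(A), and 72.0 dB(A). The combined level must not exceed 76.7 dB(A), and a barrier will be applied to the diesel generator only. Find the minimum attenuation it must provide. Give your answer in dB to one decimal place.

Everything except the diesel generator sums to 10^(68.6/10) + 10^(72.0/10) = 2.309e+07 in linear terms, 73.63 dB(A).
To meet 76.7 dB(A) overall, the treated diesel generator may contribute at most 10^(76.7/10) − 2.309e+07 = 2.368e+07, i.e. 73.74 dB(A).
So the diesel generator must be reduced from 97.0 to 73.74 dB(A): IL = 23.26 dB.

23.3 dB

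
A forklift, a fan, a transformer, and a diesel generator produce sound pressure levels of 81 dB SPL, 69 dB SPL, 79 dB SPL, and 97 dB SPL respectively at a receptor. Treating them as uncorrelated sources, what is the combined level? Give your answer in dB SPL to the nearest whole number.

For uncorrelated sources the intensities add, so convert each level to linear form, sum, and take 10·log₁₀ of the total.
Σ 10^(L/10) = 10^(81/10) + 10^(69/10) + 10^(79/10) + 10^(97/10) = 5.225e+09.
L_total = 10·log₁₀(5.225e+09) = 97.18 dB SPL.

97 dB SPL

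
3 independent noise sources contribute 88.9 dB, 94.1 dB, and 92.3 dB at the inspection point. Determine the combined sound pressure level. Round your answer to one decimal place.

97.0 dB

For uncorrelated sources the intensities add, so convert each level to linear form, sum, and take 10·log₁₀ of the total.
Σ 10^(L/10) = 10^(88.9/10) + 10^(94.1/10) + 10^(92.3/10) = 5.045e+09.
L_total = 10·log₁₀(5.045e+09) = 97.03 dB.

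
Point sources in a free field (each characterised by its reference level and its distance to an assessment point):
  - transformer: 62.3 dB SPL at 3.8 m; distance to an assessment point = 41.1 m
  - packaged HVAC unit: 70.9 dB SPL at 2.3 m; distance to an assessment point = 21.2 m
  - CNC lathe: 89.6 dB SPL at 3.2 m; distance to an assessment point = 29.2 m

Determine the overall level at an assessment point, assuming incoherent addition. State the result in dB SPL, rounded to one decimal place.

70.5 dB SPL

First find each source's level at the receiver (point-source: −20·log₁₀(r/r_ref)), then combine on an intensity basis.
transformer: 62.3 − 20·log₁₀(41.1/3.8) = 62.3 − 20.68 = 41.62 dB SPL.
packaged HVAC unit: 70.9 − 20·log₁₀(21.2/2.3) = 70.9 − 19.29 = 51.61 dB SPL.
CNC lathe: 89.6 − 20·log₁₀(29.2/3.2) = 89.6 − 19.20 = 70.40 dB SPL.
Σ 10^(L/10) = 1.111e+07 → L_total = 10·log₁₀(1.111e+07) = 70.46 dB SPL.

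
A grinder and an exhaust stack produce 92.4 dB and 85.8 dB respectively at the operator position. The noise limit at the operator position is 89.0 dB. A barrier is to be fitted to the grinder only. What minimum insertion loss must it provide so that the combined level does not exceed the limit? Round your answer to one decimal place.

Fixed contribution from the other source: Σ 10^(L/10) = 10^(85.8/10) = 3.802e+08 (85.80 dB).
To meet 89.0 dB overall, the treated grinder may contribute at most 10^(89.0/10) − 3.802e+08 = 4.141e+08, i.e. 86.17 dB.
Required insertion loss = 92.4 − 86.17 = 6.23 dB.

6.2 dB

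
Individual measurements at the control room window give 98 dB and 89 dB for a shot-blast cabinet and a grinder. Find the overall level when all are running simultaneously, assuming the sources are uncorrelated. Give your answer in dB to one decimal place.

98.5 dB

Incoherent sources combine by intensity addition: L_total = 10·log₁₀(Σ 10^(L_i/10)).
Σ 10^(L/10) = 10^(98/10) + 10^(89/10) = 7.104e+09.
L_total = 10·log₁₀(7.104e+09) = 98.51 dB.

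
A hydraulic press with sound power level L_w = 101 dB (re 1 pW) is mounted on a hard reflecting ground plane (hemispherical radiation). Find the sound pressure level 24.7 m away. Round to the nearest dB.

Free-field hemispherical radiation: L_p = L_w − 10·log₁₀(2π·r²), r = 24.7 m.
2π·r² = 3833 m², 10·log₁₀ of that is 35.836 dB.
L_p = 101 − 35.836 = 65.16 dB.

65 dB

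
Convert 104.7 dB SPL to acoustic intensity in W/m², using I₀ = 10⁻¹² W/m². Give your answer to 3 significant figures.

L = 10·log₁₀(I/I₀) ⇒ I = I₀·10^(L/10) = 10⁻¹² × 10^10.47.

0.0295 W/m²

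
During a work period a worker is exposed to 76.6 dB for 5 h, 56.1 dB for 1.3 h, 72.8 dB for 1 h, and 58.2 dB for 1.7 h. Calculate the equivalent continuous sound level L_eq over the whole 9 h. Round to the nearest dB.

74 dB

L_eq = 10·log₁₀[(1/T)·Σ tᵢ·10^(Lᵢ/10)] with T = 9 h.
Σ tᵢ·10^(Lᵢ/10) = 5·10^(76.6/10) + 1.3·10^(56.1/10) + 1·10^(72.8/10) + 1.7·10^(58.2/10) = 2.493e+08.
L_eq = 10·log₁₀(2.493e+08/9) = 74.42 dB.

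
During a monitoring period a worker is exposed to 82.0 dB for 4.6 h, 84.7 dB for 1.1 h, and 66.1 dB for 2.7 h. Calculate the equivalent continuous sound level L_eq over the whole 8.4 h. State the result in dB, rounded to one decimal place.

L_eq = 10·log₁₀[(1/T)·Σ tᵢ·10^(Lᵢ/10)] with T = 8.4 h.
Σ tᵢ·10^(Lᵢ/10) = 4.6·10^(82.0/10) + 1.1·10^(84.7/10) + 2.7·10^(66.1/10) = 1.065e+09.
L_eq = 10·log₁₀(1.065e+09/8.4) = 81.03 dB.

81.0 dB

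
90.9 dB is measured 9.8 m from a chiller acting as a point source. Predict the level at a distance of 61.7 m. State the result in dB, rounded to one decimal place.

74.9 dB

For a point source, L₂ = L₁ − 20·log₁₀(r₂/r₁).
L₂ = 90.9 − 20·log₁₀(61.7/9.8) = 90.9 − 15.981 = 74.92 dB.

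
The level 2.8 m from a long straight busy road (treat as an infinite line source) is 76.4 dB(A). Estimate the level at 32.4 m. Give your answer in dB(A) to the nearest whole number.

For a line source, L₂ = L₁ − 10·log₁₀(r₂/r₁).
L₂ = 76.4 − 10·log₁₀(32.4/2.8) = 76.4 − 10.634 = 65.77 dB(A).

66 dB(A)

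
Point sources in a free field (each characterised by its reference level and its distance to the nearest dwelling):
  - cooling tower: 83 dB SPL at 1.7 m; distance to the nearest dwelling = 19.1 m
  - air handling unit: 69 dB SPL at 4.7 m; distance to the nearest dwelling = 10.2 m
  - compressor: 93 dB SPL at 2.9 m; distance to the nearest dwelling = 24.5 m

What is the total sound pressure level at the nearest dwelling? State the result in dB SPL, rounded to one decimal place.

74.9 dB SPL

Apply inverse-square spreading to bring every level to the receiver, then sum 10^(L/10).
cooling tower: 83 − 20·log₁₀(19.1/1.7) = 83 − 21.01 = 61.99 dB SPL.
air handling unit: 69 − 20·log₁₀(10.2/4.7) = 69 − 6.73 = 62.27 dB SPL.
compressor: 93 − 20·log₁₀(24.5/2.9) = 93 − 18.54 = 74.46 dB SPL.
Σ 10^(L/10) = 3.122e+07 → L_total = 10·log₁₀(3.122e+07) = 74.94 dB SPL.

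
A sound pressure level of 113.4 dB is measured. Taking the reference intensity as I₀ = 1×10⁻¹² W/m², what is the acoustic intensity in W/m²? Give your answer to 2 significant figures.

0.22 W/m²

L = 10·log₁₀(I/I₀) ⇒ I = I₀·10^(L/10) = 10⁻¹² × 10^11.34.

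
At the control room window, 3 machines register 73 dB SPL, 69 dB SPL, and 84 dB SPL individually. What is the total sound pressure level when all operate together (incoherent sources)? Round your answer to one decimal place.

84.5 dB SPL

For uncorrelated sources the intensities add, so convert each level to linear form, sum, and take 10·log₁₀ of the total.
Σ 10^(L/10) = 10^(73/10) + 10^(69/10) + 10^(84/10) = 2.791e+08.
L_total = 10·log₁₀(2.791e+08) = 84.46 dB SPL.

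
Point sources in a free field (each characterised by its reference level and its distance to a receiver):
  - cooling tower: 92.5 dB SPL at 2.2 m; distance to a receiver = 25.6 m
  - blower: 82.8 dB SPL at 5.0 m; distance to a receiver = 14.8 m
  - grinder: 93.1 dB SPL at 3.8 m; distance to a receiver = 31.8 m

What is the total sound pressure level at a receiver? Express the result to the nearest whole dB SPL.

78 dB SPL

First find each source's level at the receiver (point-source: −20·log₁₀(r/r_ref)), then combine on an intensity basis.
cooling tower: 92.5 − 20·log₁₀(25.6/2.2) = 92.5 − 21.32 = 71.18 dB SPL.
blower: 82.8 − 20·log₁₀(14.8/5.0) = 82.8 − 9.43 = 73.37 dB SPL.
grinder: 93.1 − 20·log₁₀(31.8/3.8) = 93.1 − 18.45 = 74.65 dB SPL.
Σ 10^(L/10) = 6.404e+07 → L_total = 10·log₁₀(6.404e+07) = 78.06 dB SPL.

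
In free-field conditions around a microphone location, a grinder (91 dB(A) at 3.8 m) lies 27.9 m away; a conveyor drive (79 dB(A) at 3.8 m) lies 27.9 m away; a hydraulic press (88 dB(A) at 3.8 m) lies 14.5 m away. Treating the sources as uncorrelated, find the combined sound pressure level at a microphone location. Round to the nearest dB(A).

78 dB(A)

Apply inverse-square spreading to bring every level to the receiver, then sum 10^(L/10).
grinder: 91 − 20·log₁₀(27.9/3.8) = 91 − 17.32 = 73.68 dB(A).
conveyor drive: 79 − 20·log₁₀(27.9/3.8) = 79 − 17.32 = 61.68 dB(A).
hydraulic press: 88 − 20·log₁₀(14.5/3.8) = 88 − 11.63 = 76.37 dB(A).
Σ 10^(L/10) = 6.816e+07 → L_total = 10·log₁₀(6.816e+07) = 78.34 dB(A).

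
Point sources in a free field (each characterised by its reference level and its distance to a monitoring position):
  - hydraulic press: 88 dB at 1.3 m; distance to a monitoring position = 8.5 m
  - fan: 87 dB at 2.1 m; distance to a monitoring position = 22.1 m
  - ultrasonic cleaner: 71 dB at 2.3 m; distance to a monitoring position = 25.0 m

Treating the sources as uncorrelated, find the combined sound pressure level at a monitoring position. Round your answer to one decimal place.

72.9 dB

Apply inverse-square spreading to bring every level to the receiver, then sum 10^(L/10).
hydraulic press: 88 − 20·log₁₀(8.5/1.3) = 88 − 16.31 = 71.69 dB.
fan: 87 − 20·log₁₀(22.1/2.1) = 87 − 20.44 = 66.56 dB.
ultrasonic cleaner: 71 − 20·log₁₀(25.0/2.3) = 71 − 20.72 = 50.28 dB.
Σ 10^(L/10) = 1.939e+07 → L_total = 10·log₁₀(1.939e+07) = 72.88 dB.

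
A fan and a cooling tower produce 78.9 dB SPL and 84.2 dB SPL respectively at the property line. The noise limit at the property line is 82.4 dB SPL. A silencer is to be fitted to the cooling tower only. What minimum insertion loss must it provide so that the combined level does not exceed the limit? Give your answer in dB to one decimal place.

4.4 dB

Everything except the cooling tower sums to 10^(78.9/10) = 7.762e+07 in linear terms, 78.90 dB SPL.
The limit corresponds to 10^(82.4/10) = 1.738e+08; subtracting the fixed part leaves 9.616e+07 for the cooling tower, i.e. 79.83 dB SPL.
Required insertion loss = 84.2 − 79.83 = 4.37 dB.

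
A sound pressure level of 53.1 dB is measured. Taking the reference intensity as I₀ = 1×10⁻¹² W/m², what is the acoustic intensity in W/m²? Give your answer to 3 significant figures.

2.04e-07 W/m²

L = 10·log₁₀(I/I₀) ⇒ I = I₀·10^(L/10) = 10⁻¹² × 10^5.31.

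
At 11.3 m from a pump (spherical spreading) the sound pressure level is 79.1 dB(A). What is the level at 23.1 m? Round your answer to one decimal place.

72.9 dB(A)

For a point source, L₂ = L₁ − 20·log₁₀(r₂/r₁).
L₂ = 79.1 − 20·log₁₀(23.1/11.3) = 79.1 − 6.211 = 72.89 dB(A).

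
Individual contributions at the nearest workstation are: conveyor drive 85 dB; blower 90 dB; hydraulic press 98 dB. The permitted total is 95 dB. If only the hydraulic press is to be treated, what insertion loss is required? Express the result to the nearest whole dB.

The untreated sources together contribute 10^(85/10) + 10^(90/10) = 1.316e+09, i.e. 91.19 dB.
The limit corresponds to 10^(95/10) = 3.162e+09; subtracting the fixed part leaves 1.846e+09 for the hydraulic press, i.e. 92.66 dB.
So the hydraulic press must be reduced from 98 to 92.66 dB: IL = 5.34 dB.

5 dB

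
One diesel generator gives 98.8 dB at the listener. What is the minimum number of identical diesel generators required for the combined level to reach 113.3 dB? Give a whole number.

N identical sources give L₁ + 10·log₁₀ N, so require 10·log₁₀ N ≥ 113.3 − 98.8 = 14.5 dB.
N ≥ 10^(14.5/10) = 28.184, so N = 29.

29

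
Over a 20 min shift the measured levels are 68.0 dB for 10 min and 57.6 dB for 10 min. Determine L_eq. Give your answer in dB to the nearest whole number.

The energy average is taken in the linear domain: L_eq = 10·log₁₀[(Σ tᵢ·10^(Lᵢ/10))/T], T = 20 min.
Σ tᵢ·10^(Lᵢ/10) = 10·10^(68.0/10) + 10·10^(57.6/10) = 6.885e+07.
L_eq = 10·log₁₀(6.885e+07/20) = 65.37 dB.

65 dB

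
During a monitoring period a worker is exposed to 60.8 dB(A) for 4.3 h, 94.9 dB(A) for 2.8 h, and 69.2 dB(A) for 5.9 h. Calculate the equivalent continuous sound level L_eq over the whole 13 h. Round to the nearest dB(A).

88 dB(A)

Weight each interval's intensity by its duration and average over T = 13 h:
Σ tᵢ·10^(Lᵢ/10) = 4.3·10^(60.8/10) + 2.8·10^(94.9/10) + 5.9·10^(69.2/10) = 8.707e+09.
L_eq = 10·log₁₀(8.707e+09/13) = 88.26 dB(A).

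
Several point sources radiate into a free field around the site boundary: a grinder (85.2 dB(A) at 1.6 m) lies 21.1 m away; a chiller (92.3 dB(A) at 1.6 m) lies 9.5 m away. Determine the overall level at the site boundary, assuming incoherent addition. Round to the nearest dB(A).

77 dB(A)

Propagate each source to the receiver with L = L_ref − 20·log₁₀(r/r_ref), then add intensities.
grinder: 85.2 − 20·log₁₀(21.1/1.6) = 85.2 − 22.40 = 62.80 dB(A).
chiller: 92.3 − 20·log₁₀(9.5/1.6) = 92.3 − 15.47 = 76.83 dB(A).
Σ 10^(L/10) = 5.008e+07 → L_total = 10·log₁₀(5.008e+07) = 77.00 dB(A).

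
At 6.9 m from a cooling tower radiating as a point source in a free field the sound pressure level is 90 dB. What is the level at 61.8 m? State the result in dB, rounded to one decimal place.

71.0 dB

For a point source, L₂ = L₁ − 20·log₁₀(r₂/r₁).
L₂ = 90 − 20·log₁₀(61.8/6.9) = 90 − 19.043 = 70.96 dB.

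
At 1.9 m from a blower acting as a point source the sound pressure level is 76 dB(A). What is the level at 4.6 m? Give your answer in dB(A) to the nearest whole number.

68 dB(A)

For a point source, L₂ = L₁ − 20·log₁₀(r₂/r₁).
L₂ = 76 − 20·log₁₀(4.6/1.9) = 76 − 7.680 = 68.32 dB(A).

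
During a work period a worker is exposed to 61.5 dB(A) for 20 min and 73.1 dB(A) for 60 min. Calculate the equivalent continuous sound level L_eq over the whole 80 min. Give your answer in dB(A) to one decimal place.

71.9 dB(A)

L_eq = 10·log₁₀[(1/T)·Σ tᵢ·10^(Lᵢ/10)] with T = 80 min.
Σ tᵢ·10^(Lᵢ/10) = 20·10^(61.5/10) + 60·10^(73.1/10) = 1.253e+09.
L_eq = 10·log₁₀(1.253e+09/80) = 71.95 dB(A).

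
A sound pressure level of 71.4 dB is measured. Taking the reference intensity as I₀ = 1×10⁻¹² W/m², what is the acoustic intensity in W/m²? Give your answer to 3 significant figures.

1.38e-05 W/m²

I = I₀·10^(L/10) = 10⁻¹² × 10^(71.4/10) = 10^(-4.860).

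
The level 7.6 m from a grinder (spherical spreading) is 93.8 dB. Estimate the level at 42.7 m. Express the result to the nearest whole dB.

Point-source attenuation: ΔL = 20·log₁₀(r₂/r₁) = 20·log₁₀(42.7/7.6) = 14.992 dB.
L₂ = 93.8 − 20·log₁₀(42.7/7.6) = 93.8 − 14.992 = 78.81 dB.

79 dB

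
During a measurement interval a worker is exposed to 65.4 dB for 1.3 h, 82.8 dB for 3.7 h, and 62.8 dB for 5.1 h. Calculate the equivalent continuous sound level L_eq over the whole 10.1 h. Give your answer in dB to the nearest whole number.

Weight each interval's intensity by its duration and average over T = 10.1 h:
Σ tᵢ·10^(Lᵢ/10) = 1.3·10^(65.4/10) + 3.7·10^(82.8/10) + 5.1·10^(62.8/10) = 7.192e+08.
L_eq = 10·log₁₀(7.192e+08/10.1) = 78.53 dB.

79 dB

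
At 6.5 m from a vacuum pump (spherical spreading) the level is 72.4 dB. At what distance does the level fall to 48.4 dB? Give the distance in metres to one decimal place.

103.0 m

Point-source spreading drops the level by 20·log₁₀(r₂/r₁); inverting, r₂/r₁ = 10^(ΔL/20).
r₂ = 6.5·10^((72.4−48.4)/20) = 6.5·10^(24.0/20) = 103.02 m.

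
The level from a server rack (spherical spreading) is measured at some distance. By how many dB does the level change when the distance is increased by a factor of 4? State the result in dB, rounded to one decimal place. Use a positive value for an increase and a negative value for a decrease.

-12.0 dB

With spherical spreading the level changes by −20·log₁₀(r₂/r₁).
ΔL = −20·log₁₀(4) = -12.04 dB.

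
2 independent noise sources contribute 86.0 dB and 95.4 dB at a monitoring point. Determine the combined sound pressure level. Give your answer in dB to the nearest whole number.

For uncorrelated sources the intensities add, so convert each level to linear form, sum, and take 10·log₁₀ of the total.
Σ 10^(L/10) = 10^(86.0/10) + 10^(95.4/10) = 3.865e+09.
L_total = 10·log₁₀(3.865e+09) = 95.87 dB.

96 dB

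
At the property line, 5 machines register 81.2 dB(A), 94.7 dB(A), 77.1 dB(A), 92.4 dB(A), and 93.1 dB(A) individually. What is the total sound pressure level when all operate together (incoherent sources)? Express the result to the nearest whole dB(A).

98 dB(A)

For uncorrelated sources the intensities add, so convert each level to linear form, sum, and take 10·log₁₀ of the total.
Σ 10^(L/10) = 10^(81.2/10) + 10^(94.7/10) + 10^(77.1/10) + 10^(92.4/10) + 10^(93.1/10) = 6.914e+09.
L_total = 10·log₁₀(6.914e+09) = 98.40 dB(A).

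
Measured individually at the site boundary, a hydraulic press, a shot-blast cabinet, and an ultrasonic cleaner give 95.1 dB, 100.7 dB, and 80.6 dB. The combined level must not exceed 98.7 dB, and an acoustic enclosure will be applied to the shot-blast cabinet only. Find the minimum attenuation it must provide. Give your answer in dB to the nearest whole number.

5 dB

Everything except the shot-blast cabinet sums to 10^(95.1/10) + 10^(80.6/10) = 3.351e+09 in linear terms, 95.25 dB.
The limit corresponds to 10^(98.7/10) = 7.413e+09; subtracting the fixed part leaves 4.062e+09 for the shot-blast cabinet, i.e. 96.09 dB.
Required insertion loss = 100.7 − 96.09 = 4.61 dB.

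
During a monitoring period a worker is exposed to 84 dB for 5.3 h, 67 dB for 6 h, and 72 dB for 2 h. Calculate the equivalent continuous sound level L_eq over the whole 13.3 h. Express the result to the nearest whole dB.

The energy average is taken in the linear domain: L_eq = 10·log₁₀[(Σ tᵢ·10^(Lᵢ/10))/T], T = 13.3 h.
Σ tᵢ·10^(Lᵢ/10) = 5.3·10^(84/10) + 6·10^(67/10) + 2·10^(72/10) = 1.393e+09.
L_eq = 10·log₁₀(1.393e+09/13.3) = 80.20 dB.

80 dB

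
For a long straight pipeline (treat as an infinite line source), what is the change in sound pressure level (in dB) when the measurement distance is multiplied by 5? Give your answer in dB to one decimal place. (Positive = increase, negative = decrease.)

-7.0 dB

A line source loses 3 dB per doubling of distance; generally ΔL = −10·log₁₀(r₂/r₁).
ΔL = −10·log₁₀(5) = -6.99 dB.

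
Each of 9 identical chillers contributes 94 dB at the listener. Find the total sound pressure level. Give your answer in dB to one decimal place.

103.5 dB

With 9 equal, uncorrelated contributions the intensity is 9× that of one unit, giving a rise of 10·log₁₀ 9.
L_total = 94 + 10·log₁₀(9) = 94 + 9.542 = 103.54 dB.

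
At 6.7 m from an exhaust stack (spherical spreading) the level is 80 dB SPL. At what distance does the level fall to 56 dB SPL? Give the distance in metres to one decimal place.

106.2 m

Point-source spreading drops the level by 20·log₁₀(r₂/r₁); inverting, r₂/r₁ = 10^(ΔL/20).
r₂ = 6.7·10^((80−56)/20) = 6.7·10^(24.0/20) = 106.19 m.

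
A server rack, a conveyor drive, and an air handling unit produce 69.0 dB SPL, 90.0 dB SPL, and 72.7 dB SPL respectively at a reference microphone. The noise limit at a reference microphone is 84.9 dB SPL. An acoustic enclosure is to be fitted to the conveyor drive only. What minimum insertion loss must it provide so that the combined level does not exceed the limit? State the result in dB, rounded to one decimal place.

5.5 dB

Fixed contribution from the other sources: Σ 10^(L/10) = 10^(69.0/10) + 10^(72.7/10) = 2.656e+07 (74.24 dB SPL).
To meet 84.9 dB SPL overall, the treated conveyor drive may contribute at most 10^(84.9/10) − 2.656e+07 = 2.825e+08, i.e. 84.51 dB SPL.
Required insertion loss = 90.0 − 84.51 = 5.49 dB.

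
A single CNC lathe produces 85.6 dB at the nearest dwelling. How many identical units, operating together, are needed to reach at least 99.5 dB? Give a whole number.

The shortfall is 99.5 − 85.6 = 13.9 dB, and N units add 10·log₁₀ N, so need 10·log₁₀ N ≥ 13.9.
N ≥ 10^(13.9/10) = 24.547, so N = 25.

25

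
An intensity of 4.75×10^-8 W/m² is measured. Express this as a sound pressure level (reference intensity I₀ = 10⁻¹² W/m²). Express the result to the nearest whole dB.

Dividing by I₀ shifts the exponent by 12: I/I₀ = 4.75×10^4.
L = 10·(0.6767 + 4) = 46.77 dB.

47 dB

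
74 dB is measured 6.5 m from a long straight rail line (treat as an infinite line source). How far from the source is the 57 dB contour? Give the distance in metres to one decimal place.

325.8 m

For a line source L₁ − L₂ = 10·log₁₀(r₂/r₁), so r₂ = r₁·10^((L₁−L₂)/10).
r₂ = 6.5·10^((74−57)/10) = 6.5·10^(17.0/10) = 325.77 m.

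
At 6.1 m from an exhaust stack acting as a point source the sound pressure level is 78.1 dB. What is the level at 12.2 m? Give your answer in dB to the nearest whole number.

72 dB

Spherical spreading from a point source gives a 20·log₁₀(r₂/r₁) drop.
L₂ = 78.1 − 20·log₁₀(12.2/6.1) = 78.1 − 6.021 = 72.08 dB.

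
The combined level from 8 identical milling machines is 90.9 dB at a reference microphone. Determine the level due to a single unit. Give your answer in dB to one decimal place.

81.9 dB

For N identical incoherent sources L_total = L₁ + 10·log₁₀ N, so L₁ = 90.9 − 10·log₁₀(8) = 90.9 − 9.031.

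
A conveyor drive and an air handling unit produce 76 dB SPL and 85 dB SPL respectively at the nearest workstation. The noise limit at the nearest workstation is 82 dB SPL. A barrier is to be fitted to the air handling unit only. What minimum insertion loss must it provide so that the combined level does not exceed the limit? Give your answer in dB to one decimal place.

Everything except the air handling unit sums to 10^(76/10) = 3.981e+07 in linear terms, 76.00 dB SPL.
The limit corresponds to 10^(82/10) = 1.585e+08; subtracting the fixed part leaves 1.187e+08 for the air handling unit, i.e. 80.74 dB SPL.
Required insertion loss = 85 − 80.74 = 4.26 dB.

4.3 dB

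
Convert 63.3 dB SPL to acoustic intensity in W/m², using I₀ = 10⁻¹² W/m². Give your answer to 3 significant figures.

L = 10·log₁₀(I/I₀) ⇒ I = I₀·10^(L/10) = 10⁻¹² × 10^6.33.

2.14e-06 W/m²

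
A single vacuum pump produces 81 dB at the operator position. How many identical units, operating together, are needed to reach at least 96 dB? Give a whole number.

Need L₁ + 10·log₁₀ N ≥ 96, i.e. log₁₀ N ≥ 1.50.
N ≥ 10^(15.0/10) = 31.623, so N = 32.

32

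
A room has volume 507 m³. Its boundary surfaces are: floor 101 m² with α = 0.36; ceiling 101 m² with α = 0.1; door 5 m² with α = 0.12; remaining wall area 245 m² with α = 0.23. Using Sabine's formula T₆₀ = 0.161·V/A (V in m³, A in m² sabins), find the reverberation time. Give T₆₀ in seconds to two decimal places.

Total absorption A = 101·0.36 + 101·0.1 + 5·0.12 + 245·0.23 = 103.41 m² sabins.
T₆₀ = 0.161·V/A = 0.161·507/103.41 = 0.789 s.

0.79 s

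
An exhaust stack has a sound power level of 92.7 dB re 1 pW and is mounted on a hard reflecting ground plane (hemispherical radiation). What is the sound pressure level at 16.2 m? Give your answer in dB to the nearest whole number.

61 dB

The power spreads over a hemisphere of area 2π·r², so L_p = L_w − 10·log₁₀(2π·r²).
2π·r² = 1649 m², 10·log₁₀ of that is 32.172 dB.
L_p = 92.7 − 32.172 = 60.53 dB.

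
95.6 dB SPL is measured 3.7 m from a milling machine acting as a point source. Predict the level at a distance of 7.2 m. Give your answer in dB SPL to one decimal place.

Spherical spreading from a point source gives a 20·log₁₀(r₂/r₁) drop.
L₂ = 95.6 − 20·log₁₀(7.2/3.7) = 95.6 − 5.783 = 89.82 dB SPL.

89.8 dB SPL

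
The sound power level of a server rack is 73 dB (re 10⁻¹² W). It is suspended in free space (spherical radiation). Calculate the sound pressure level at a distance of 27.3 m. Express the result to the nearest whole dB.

The power spreads over a sphere of area 4π·r², so L_p = L_w − 10·log₁₀(4π·r²).
4π·r² = 9366 m², 10·log₁₀ of that is 39.715 dB.
L_p = 73 − 39.715 = 33.28 dB.

33 dB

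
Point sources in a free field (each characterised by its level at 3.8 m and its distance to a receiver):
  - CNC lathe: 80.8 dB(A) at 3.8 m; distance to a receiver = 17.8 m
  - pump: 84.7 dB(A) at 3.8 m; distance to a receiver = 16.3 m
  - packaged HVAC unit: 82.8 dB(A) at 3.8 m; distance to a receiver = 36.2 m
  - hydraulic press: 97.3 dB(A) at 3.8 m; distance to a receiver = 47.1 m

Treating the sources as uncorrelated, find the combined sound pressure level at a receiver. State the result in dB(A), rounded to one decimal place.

77.7 dB(A)

First find each source's level at the receiver (point-source: −20·log₁₀(r/r_ref)), then combine on an intensity basis.
CNC lathe: 80.8 − 20·log₁₀(17.8/3.8) = 80.8 − 13.41 = 67.39 dB(A).
pump: 84.7 − 20·log₁₀(16.3/3.8) = 84.7 − 12.65 = 72.05 dB(A).
packaged HVAC unit: 82.8 − 20·log₁₀(36.2/3.8) = 82.8 − 19.58 = 63.22 dB(A).
hydraulic press: 97.3 − 20·log₁₀(47.1/3.8) = 97.3 − 21.86 = 75.44 dB(A).
Σ 10^(L/10) = 5.857e+07 → L_total = 10·log₁₀(5.857e+07) = 77.68 dB(A).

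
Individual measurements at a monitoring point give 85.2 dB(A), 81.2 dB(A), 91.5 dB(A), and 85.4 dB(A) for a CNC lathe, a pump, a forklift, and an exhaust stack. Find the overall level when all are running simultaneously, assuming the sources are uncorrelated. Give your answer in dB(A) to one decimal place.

Incoherent sources combine by intensity addition: L_total = 10·log₁₀(Σ 10^(L_i/10)).
Σ 10^(L/10) = 10^(85.2/10) + 10^(81.2/10) + 10^(91.5/10) + 10^(85.4/10) = 2.222e+09.
L_total = 10·log₁₀(2.222e+09) = 93.47 dB(A).

93.5 dB(A)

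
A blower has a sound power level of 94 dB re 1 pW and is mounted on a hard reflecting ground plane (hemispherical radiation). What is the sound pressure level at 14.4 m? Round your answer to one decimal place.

62.9 dB

The power spreads over a hemisphere of area 2π·r², so L_p = L_w − 10·log₁₀(2π·r²).
2π·r² = 1303 m², 10·log₁₀ of that is 31.149 dB.
L_p = 94 − 31.149 = 62.85 dB.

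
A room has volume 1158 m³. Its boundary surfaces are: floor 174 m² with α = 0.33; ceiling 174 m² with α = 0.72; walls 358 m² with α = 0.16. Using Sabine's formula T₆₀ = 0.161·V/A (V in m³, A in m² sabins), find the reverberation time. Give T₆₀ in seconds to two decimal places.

Summing Sᵢαᵢ: 174·0.33 + 174·0.72 + 358·0.16 = 239.98 m².
T₆₀ = 0.161·V/A = 0.161·1158/239.98 = 0.777 s.

0.78 s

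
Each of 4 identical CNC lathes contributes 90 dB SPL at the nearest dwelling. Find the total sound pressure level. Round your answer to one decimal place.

N identical incoherent sources raise the level by 10·log₁₀ N.
L_total = 90 + 10·log₁₀(4) = 90 + 6.021 = 96.02 dB SPL.

96.0 dB SPL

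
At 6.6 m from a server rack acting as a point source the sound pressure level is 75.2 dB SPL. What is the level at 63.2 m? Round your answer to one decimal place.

55.6 dB SPL

For a point source, L₂ = L₁ − 20·log₁₀(r₂/r₁).
L₂ = 75.2 − 20·log₁₀(63.2/6.6) = 75.2 − 19.623 = 55.58 dB SPL.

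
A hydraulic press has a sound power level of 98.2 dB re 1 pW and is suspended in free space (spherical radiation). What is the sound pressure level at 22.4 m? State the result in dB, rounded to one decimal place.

L_p = L_w − 10·log₁₀(4π·r²) with r = 22.4 m.
4π·r² = 6305 m², 10·log₁₀ of that is 37.997 dB.
L_p = 98.2 − 37.997 = 60.20 dB.

60.2 dB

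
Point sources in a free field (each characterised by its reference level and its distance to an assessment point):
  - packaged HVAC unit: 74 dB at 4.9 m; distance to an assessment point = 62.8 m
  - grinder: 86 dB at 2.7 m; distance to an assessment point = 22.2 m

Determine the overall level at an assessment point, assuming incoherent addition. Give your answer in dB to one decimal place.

First find each source's level at the receiver (point-source: −20·log₁₀(r/r_ref)), then combine on an intensity basis.
packaged HVAC unit: 74 − 20·log₁₀(62.8/4.9) = 74 − 22.16 = 51.84 dB.
grinder: 86 − 20·log₁₀(22.2/2.7) = 86 − 18.30 = 67.70 dB.
Σ 10^(L/10) = 6.042e+06 → L_total = 10·log₁₀(6.042e+06) = 67.81 dB.

67.8 dB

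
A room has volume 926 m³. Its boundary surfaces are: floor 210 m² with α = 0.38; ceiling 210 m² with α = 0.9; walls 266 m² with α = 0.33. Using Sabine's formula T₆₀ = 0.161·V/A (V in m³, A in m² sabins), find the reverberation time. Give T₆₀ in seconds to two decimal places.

Summing Sᵢαᵢ: 210·0.38 + 210·0.9 + 266·0.33 = 356.58 m².
T₆₀ = 0.161·V/A = 0.161·926/356.58 = 0.418 s.

0.42 s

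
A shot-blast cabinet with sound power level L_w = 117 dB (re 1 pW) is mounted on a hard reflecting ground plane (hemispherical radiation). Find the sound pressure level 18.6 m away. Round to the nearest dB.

84 dB

L_p = L_w − 10·log₁₀(2π·r²) with r = 18.6 m.
2π·r² = 2174 m², 10·log₁₀ of that is 33.372 dB.
L_p = 117 − 33.372 = 83.63 dB.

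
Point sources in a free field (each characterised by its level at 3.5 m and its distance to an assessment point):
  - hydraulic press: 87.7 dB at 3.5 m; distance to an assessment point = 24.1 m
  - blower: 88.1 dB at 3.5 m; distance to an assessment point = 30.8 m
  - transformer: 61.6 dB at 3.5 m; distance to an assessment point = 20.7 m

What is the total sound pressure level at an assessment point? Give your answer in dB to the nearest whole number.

Propagate each source to the receiver with L = L_ref − 20·log₁₀(r/r_ref), then add intensities.
hydraulic press: 87.7 − 20·log₁₀(24.1/3.5) = 87.7 − 16.76 = 70.94 dB.
blower: 88.1 − 20·log₁₀(30.8/3.5) = 88.1 − 18.89 = 69.21 dB.
transformer: 61.6 − 20·log₁₀(20.7/3.5) = 61.6 − 15.44 = 46.16 dB.
Σ 10^(L/10) = 2.080e+07 → L_total = 10·log₁₀(2.080e+07) = 73.18 dB.

73 dB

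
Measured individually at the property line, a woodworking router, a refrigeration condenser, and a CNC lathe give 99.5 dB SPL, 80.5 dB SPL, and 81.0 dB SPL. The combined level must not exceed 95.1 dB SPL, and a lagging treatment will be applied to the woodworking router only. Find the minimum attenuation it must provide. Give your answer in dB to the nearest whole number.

The untreated sources together contribute 10^(80.5/10) + 10^(81.0/10) = 2.381e+08, i.e. 83.77 dB SPL.
To meet 95.1 dB SPL overall, the treated woodworking router may contribute at most 10^(95.1/10) − 2.381e+08 = 2.998e+09, i.e. 94.77 dB SPL.
Required insertion loss = 99.5 − 94.77 = 4.73 dB.

5 dB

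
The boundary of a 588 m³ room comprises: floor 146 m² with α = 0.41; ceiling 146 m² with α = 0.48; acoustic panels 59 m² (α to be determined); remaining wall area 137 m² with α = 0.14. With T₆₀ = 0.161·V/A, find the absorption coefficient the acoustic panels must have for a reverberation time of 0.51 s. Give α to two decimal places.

A = 0.161·V/T₆₀ = 0.161·588/0.51 = 185.62 m² sabins.
Absorption from the other surfaces = 146·0.41 + 146·0.48 + 137·0.14 = 149.12 m², so the acoustic panels must supply 36.50 m² over 59 m².
α = 36.50/59 = 0.619.

0.62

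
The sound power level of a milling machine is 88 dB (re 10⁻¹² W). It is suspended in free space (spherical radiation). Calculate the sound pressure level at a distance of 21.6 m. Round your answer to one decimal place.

50.3 dB

L_p = L_w − 10·log₁₀(4π·r²) with r = 21.6 m.
4π·r² = 5863 m², 10·log₁₀ of that is 37.681 dB.
L_p = 88 − 37.681 = 50.32 dB.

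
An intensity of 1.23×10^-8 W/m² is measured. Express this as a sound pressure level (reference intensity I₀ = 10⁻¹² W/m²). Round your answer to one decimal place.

Dividing by I₀ shifts the exponent by 12: I/I₀ = 1.23×10^4.
L = 10·(0.0899 + 4) = 40.90 dB.

40.9 dB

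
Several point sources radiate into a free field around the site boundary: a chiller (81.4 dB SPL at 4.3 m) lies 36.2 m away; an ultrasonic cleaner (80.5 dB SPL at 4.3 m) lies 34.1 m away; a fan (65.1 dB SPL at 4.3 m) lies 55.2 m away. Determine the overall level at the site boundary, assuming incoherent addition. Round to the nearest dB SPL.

First find each source's level at the receiver (point-source: −20·log₁₀(r/r_ref)), then combine on an intensity basis.
chiller: 81.4 − 20·log₁₀(36.2/4.3) = 81.4 − 18.50 = 62.90 dB SPL.
ultrasonic cleaner: 80.5 − 20·log₁₀(34.1/4.3) = 80.5 − 17.99 = 62.51 dB SPL.
fan: 65.1 − 20·log₁₀(55.2/4.3) = 65.1 − 22.17 = 42.93 dB SPL.
Σ 10^(L/10) = 3.751e+06 → L_total = 10·log₁₀(3.751e+06) = 65.74 dB SPL.

66 dB SPL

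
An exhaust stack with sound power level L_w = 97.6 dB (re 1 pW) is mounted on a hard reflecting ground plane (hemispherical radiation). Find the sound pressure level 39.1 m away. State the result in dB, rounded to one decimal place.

The power spreads over a hemisphere of area 2π·r², so L_p = L_w − 10·log₁₀(2π·r²).
2π·r² = 9606 m², 10·log₁₀ of that is 39.825 dB.
L_p = 97.6 − 39.825 = 57.77 dB.

57.8 dB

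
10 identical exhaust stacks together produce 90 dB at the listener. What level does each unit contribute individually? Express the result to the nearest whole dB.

10 equal contributions raise the level by 10·log₁₀ 10 = 10.000 dB, so each unit alone gives 90 − 10.000.

80 dB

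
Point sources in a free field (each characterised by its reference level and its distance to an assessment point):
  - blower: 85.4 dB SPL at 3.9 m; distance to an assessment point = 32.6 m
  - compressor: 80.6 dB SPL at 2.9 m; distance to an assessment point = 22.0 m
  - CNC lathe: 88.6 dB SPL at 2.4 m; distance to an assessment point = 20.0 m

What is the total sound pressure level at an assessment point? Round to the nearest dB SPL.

72 dB SPL

Propagate each source to the receiver with L = L_ref − 20·log₁₀(r/r_ref), then add intensities.
blower: 85.4 − 20·log₁₀(32.6/3.9) = 85.4 − 18.44 = 66.96 dB SPL.
compressor: 80.6 − 20·log₁₀(22.0/2.9) = 80.6 − 17.60 = 63.00 dB SPL.
CNC lathe: 88.6 − 20·log₁₀(20.0/2.4) = 88.6 − 18.42 = 70.18 dB SPL.
Σ 10^(L/10) = 1.739e+07 → L_total = 10·log₁₀(1.739e+07) = 72.40 dB SPL.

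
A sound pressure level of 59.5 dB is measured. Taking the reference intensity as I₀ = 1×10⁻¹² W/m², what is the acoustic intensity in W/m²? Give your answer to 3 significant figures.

L = 10·log₁₀(I/I₀) ⇒ I = I₀·10^(L/10) = 10⁻¹² × 10^5.95.

8.91e-07 W/m²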